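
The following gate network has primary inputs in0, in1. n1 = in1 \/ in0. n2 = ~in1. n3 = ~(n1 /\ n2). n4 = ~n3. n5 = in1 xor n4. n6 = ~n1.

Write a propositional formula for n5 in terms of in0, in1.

n1 = in1 \/ in0
n2 = ~in1
n3 = ~(n1 /\ n2) = ~((in1 \/ in0) /\ ~in1)
n4 = ~n3 = ~(~((in1 \/ in0) /\ ~in1))
n5 = in1 xor n4 = in1 xor ~(~((in1 \/ in0) /\ ~in1))

in1 xor ~(~((in1 \/ in0) /\ ~in1))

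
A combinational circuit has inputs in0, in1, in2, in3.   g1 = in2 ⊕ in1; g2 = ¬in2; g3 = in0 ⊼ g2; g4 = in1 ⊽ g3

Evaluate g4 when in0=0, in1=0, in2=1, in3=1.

g2 = ¬1 = 0
g3 = 0 ⊼ 0 = 1
g4 = 0 ⊽ 1 = 0

0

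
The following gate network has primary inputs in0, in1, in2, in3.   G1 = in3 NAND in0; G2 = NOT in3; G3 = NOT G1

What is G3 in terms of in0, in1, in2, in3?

NOT (in3 NAND in0)

G1 = in3 NAND in0
G3 = NOT G1 = NOT (in3 NAND in0)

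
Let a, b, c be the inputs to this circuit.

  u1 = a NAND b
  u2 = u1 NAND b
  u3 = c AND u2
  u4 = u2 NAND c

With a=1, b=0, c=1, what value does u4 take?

0

u1 = 1 NAND 0 = 1
u2 = 1 NAND 0 = 1
u4 = 1 NAND 1 = 0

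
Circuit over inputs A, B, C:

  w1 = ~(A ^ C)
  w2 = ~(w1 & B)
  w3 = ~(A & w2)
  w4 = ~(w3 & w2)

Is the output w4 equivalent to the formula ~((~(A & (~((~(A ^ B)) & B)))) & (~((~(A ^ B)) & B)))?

w1 = ~(A ^ C)
w2 = ~(w1 & B) = ~((~(A ^ C)) & B)
w3 = ~(A & w2) = ~(A & (~((~(A ^ C)) & B)))
w4 = ~(w3 & w2) = ~((~(A & (~((~(A ^ C)) & B)))) & (~((~(A ^ C)) & B)))
At A=0, B=1, C=0: circuit gives 1, formula gives 0.

No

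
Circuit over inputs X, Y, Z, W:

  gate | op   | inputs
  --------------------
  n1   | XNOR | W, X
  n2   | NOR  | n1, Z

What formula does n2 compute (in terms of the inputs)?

(W XNOR X) NOR Z

n1 = W XNOR X
n2 = n1 NOR Z = (W XNOR X) NOR Z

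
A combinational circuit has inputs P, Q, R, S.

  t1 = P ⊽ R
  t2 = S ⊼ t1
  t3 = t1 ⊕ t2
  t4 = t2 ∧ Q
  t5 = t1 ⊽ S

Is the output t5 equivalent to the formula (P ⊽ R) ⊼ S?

t1 = P ⊽ R
t5 = t1 ⊽ S = (P ⊽ R) ⊽ S
At P=0, Q=0, R=0, S=0: circuit gives 0, formula gives 1.

No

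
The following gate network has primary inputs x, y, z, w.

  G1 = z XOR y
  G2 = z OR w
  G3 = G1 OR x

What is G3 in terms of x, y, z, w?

(z XOR y) OR x

G1 = z XOR y
G3 = G1 OR x = (z XOR y) OR x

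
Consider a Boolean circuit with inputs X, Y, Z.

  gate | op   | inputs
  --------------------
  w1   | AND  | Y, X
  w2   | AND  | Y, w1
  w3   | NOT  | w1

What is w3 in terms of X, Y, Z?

NOT (Y AND X)

w1 = Y AND X
w3 = NOT w1 = NOT (Y AND X)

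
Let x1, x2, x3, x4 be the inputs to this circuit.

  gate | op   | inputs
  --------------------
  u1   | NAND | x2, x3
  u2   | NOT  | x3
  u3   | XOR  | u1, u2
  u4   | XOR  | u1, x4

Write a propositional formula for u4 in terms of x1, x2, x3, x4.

u1 = x2 NAND x3
u4 = u1 XOR x4 = (x2 NAND x3) XOR x4

(x2 NAND x3) XOR x4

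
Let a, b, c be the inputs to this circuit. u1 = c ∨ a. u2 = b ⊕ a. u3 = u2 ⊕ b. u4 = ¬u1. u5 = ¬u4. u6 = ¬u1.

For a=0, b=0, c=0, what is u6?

u1 = 0 ∨ 0 = 0
u6 = ¬0 = 1

1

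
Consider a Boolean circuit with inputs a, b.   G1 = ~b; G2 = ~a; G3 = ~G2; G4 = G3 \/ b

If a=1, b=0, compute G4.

1

G2 = ~1 = 0
G3 = ~0 = 1
G4 = 1 \/ 0 = 1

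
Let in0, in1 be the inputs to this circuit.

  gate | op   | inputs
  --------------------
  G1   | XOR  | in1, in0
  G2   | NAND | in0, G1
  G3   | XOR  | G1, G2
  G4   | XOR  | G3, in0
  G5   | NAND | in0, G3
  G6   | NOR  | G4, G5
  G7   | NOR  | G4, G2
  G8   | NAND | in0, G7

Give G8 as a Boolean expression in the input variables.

G1 = in1 XOR in0
G2 = in0 NAND G1 = in0 NAND (in1 XOR in0)
G3 = G1 XOR G2 = (in1 XOR in0) XOR (in0 NAND (in1 XOR in0))
G4 = G3 XOR in0 = ((in1 XOR in0) XOR (in0 NAND (in1 XOR in0))) XOR in0
G7 = G4 NOR G2 = (((in1 XOR in0) XOR (in0 NAND (in1 XOR in0))) XOR in0) NOR (in0 NAND (in1 XOR in0))
G8 = in0 NAND G7 = in0 NAND ((((in1 XOR in0) XOR (in0 NAND (in1 XOR in0))) XOR in0) NOR (in0 NAND (in1 XOR in0)))

in0 NAND ((((in1 XOR in0) XOR (in0 NAND (in1 XOR in0))) XOR in0) NOR (in0 NAND (in1 XOR in0)))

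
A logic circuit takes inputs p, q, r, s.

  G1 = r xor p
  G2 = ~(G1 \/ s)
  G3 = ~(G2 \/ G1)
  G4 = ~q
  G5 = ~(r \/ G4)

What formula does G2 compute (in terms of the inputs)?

G1 = r xor p
G2 = ~(G1 \/ s) = ~((r xor p) \/ s)

~((r xor p) \/ s)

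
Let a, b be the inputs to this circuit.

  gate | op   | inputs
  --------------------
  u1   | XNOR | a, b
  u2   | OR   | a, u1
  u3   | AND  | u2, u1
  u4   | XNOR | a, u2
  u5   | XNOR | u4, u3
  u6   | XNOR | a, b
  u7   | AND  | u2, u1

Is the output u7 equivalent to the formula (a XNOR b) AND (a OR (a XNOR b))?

u1 = a XNOR b
u2 = a OR u1 = a OR (a XNOR b)
u7 = u2 AND u1 = (a OR (a XNOR b)) AND (a XNOR b)
At a=0, b=1: circuit gives 0, formula gives 0.
At a=0, b=0: circuit gives 1, formula gives 1.
Agrees on all 4 inputs.

Yes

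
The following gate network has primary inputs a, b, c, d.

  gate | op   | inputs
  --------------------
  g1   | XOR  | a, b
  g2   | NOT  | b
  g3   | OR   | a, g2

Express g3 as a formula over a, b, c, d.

g2 = NOT b
g3 = a OR g2 = a OR NOT b

a OR NOT b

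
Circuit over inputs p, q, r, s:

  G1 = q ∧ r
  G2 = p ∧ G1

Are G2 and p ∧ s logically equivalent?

No

G1 = q ∧ r
G2 = p ∧ G1 = p ∧ (q ∧ r)
At p=1, q=0, r=0, s=1: circuit gives 0, formula gives 1.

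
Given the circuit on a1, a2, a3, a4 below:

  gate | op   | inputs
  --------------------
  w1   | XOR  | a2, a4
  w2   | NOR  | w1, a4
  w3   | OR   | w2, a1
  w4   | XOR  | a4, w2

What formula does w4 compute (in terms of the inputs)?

w1 = a2 XOR a4
w2 = w1 NOR a4 = (a2 XOR a4) NOR a4
w4 = a4 XOR w2 = a4 XOR ((a2 XOR a4) NOR a4)

a4 XOR ((a2 XOR a4) NOR a4)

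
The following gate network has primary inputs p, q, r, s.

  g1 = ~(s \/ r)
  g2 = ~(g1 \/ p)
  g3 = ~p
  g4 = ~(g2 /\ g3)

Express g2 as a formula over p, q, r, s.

g1 = ~(s \/ r)
g2 = ~(g1 \/ p) = ~((~(s \/ r)) \/ p)

~((~(s \/ r)) \/ p)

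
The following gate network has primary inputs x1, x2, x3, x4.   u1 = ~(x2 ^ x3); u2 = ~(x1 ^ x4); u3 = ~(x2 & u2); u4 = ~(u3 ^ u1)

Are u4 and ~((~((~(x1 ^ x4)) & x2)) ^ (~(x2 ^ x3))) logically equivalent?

u1 = ~(x2 ^ x3)
u2 = ~(x1 ^ x4)
u3 = ~(x2 & u2) = ~(x2 & (~(x1 ^ x4)))
u4 = ~(u3 ^ u1) = ~((~(x2 & (~(x1 ^ x4)))) ^ (~(x2 ^ x3)))
At x1=0, x2=0, x3=1, x4=0: circuit gives 0, formula gives 0.
At x1=0, x2=0, x3=0, x4=0: circuit gives 1, formula gives 1.
Agrees on all 16 inputs.

Yes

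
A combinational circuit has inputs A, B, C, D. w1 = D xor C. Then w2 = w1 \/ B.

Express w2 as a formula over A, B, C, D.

(D xor C) \/ B

w1 = D xor C
w2 = w1 \/ B = (D xor C) \/ B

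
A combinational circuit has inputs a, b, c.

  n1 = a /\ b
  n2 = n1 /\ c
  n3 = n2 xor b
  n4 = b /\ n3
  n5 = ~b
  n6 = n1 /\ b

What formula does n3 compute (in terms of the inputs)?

((a /\ b) /\ c) xor b

n1 = a /\ b
n2 = n1 /\ c = (a /\ b) /\ c
n3 = n2 xor b = ((a /\ b) /\ c) xor b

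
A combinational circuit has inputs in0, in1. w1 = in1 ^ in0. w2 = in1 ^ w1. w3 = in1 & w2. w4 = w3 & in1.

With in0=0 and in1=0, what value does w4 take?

w1 = 0 ^ 0 = 0
w2 = 0 ^ 0 = 0
w3 = 0 & 0 = 0
w4 = 0 & 0 = 0

0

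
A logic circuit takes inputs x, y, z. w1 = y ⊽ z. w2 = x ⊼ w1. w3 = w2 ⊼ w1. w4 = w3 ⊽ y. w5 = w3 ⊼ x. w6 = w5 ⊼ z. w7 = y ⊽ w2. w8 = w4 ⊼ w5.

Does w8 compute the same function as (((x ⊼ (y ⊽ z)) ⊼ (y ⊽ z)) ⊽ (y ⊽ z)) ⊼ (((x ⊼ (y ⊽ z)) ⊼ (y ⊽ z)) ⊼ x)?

w1 = y ⊽ z
w2 = x ⊼ w1 = x ⊼ (y ⊽ z)
w3 = w2 ⊼ w1 = (x ⊼ (y ⊽ z)) ⊼ (y ⊽ z)
w4 = w3 ⊽ y = ((x ⊼ (y ⊽ z)) ⊼ (y ⊽ z)) ⊽ y
w5 = w3 ⊼ x = ((x ⊼ (y ⊽ z)) ⊼ (y ⊽ z)) ⊼ x
w8 = w4 ⊼ w5 = (((x ⊼ (y ⊽ z)) ⊼ (y ⊽ z)) ⊽ y) ⊼ (((x ⊼ (y ⊽ z)) ⊼ (y ⊽ z)) ⊼ x)
At x=0, y=0, z=0: circuit gives 0, formula gives 1.

No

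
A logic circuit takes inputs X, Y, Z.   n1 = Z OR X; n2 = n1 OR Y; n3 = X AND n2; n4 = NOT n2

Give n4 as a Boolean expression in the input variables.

NOT ((Z OR X) OR Y)

n1 = Z OR X
n2 = n1 OR Y = (Z OR X) OR Y
n4 = NOT n2 = NOT ((Z OR X) OR Y)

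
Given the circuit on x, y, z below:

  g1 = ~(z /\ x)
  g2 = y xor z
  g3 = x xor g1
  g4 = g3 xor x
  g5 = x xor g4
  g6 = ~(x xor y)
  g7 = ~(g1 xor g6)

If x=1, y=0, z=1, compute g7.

g1 = ~(1 /\ 1) = 0
g6 = ~(1 xor 0) = 0
g7 = ~(0 xor 0) = 1

1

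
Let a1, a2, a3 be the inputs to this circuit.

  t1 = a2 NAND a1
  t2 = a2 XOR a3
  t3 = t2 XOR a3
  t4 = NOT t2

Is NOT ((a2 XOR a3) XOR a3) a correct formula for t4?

t2 = a2 XOR a3
t4 = NOT t2 = NOT (a2 XOR a3)
At a1=0, a2=0, a3=1: circuit gives 0, formula gives 1.

No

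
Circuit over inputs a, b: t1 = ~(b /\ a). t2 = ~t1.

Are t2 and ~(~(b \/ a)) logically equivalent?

No

t1 = ~(b /\ a)
t2 = ~t1 = ~(~(b /\ a))
At a=0, b=1: circuit gives 0, formula gives 1.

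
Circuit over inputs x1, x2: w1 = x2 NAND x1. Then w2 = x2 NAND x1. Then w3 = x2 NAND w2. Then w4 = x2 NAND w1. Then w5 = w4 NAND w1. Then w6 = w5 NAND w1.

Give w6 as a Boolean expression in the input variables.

((x2 NAND (x2 NAND x1)) NAND (x2 NAND x1)) NAND (x2 NAND x1)

w1 = x2 NAND x1
w4 = x2 NAND w1 = x2 NAND (x2 NAND x1)
w5 = w4 NAND w1 = (x2 NAND (x2 NAND x1)) NAND (x2 NAND x1)
w6 = w5 NAND w1 = ((x2 NAND (x2 NAND x1)) NAND (x2 NAND x1)) NAND (x2 NAND x1)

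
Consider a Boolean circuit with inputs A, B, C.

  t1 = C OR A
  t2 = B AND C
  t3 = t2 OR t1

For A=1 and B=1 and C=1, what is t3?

t1 = 1 OR 1 = 1
t2 = 1 AND 1 = 1
t3 = 1 OR 1 = 1

1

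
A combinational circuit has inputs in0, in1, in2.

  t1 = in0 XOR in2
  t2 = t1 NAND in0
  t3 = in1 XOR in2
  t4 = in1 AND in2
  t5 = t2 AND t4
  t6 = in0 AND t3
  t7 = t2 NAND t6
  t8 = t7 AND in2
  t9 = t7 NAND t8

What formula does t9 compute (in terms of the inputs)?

(((in0 XOR in2) NAND in0) NAND (in0 AND (in1 XOR in2))) NAND ((((in0 XOR in2) NAND in0) NAND (in0 AND (in1 XOR in2))) AND in2)

t1 = in0 XOR in2
t2 = t1 NAND in0 = (in0 XOR in2) NAND in0
t3 = in1 XOR in2
t6 = in0 AND t3 = in0 AND (in1 XOR in2)
t7 = t2 NAND t6 = ((in0 XOR in2) NAND in0) NAND (in0 AND (in1 XOR in2))
t8 = t7 AND in2 = (((in0 XOR in2) NAND in0) NAND (in0 AND (in1 XOR in2))) AND in2
t9 = t7 NAND t8 = (((in0 XOR in2) NAND in0) NAND (in0 AND (in1 XOR in2))) NAND ((((in0 XOR in2) NAND in0) NAND (in0 AND (in1 XOR in2))) AND in2)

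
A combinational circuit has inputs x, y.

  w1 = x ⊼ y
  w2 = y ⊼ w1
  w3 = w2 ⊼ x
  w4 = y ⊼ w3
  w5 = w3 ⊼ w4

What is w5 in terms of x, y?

w1 = x ⊼ y
w2 = y ⊼ w1 = y ⊼ (x ⊼ y)
w3 = w2 ⊼ x = (y ⊼ (x ⊼ y)) ⊼ x
w4 = y ⊼ w3 = y ⊼ ((y ⊼ (x ⊼ y)) ⊼ x)
w5 = w3 ⊼ w4 = ((y ⊼ (x ⊼ y)) ⊼ x) ⊼ (y ⊼ ((y ⊼ (x ⊼ y)) ⊼ x))

((y ⊼ (x ⊼ y)) ⊼ x) ⊼ (y ⊼ ((y ⊼ (x ⊼ y)) ⊼ x))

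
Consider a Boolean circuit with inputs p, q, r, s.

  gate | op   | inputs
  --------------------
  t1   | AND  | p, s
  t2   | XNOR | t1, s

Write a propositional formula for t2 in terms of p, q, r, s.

t1 = p AND s
t2 = t1 XNOR s = (p AND s) XNOR s

(p AND s) XNOR s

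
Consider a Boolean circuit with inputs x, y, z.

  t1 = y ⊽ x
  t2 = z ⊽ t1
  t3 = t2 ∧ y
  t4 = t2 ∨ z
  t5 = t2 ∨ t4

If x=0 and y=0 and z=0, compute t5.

t1 = 0 ⊽ 0 = 1
t2 = 0 ⊽ 1 = 0
t4 = 0 ∨ 0 = 0
t5 = 0 ∨ 0 = 0

0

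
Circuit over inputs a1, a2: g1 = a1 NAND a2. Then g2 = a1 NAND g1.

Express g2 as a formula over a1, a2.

a1 NAND (a1 NAND a2)

g1 = a1 NAND a2
g2 = a1 NAND g1 = a1 NAND (a1 NAND a2)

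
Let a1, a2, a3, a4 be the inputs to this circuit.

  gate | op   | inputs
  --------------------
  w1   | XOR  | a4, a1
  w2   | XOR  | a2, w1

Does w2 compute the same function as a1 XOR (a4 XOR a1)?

No

w1 = a4 XOR a1
w2 = a2 XOR w1 = a2 XOR (a4 XOR a1)
At a1=0, a2=1, a3=0, a4=0: circuit gives 1, formula gives 0.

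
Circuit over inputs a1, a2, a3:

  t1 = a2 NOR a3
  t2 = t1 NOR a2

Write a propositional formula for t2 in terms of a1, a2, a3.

(a2 NOR a3) NOR a2

t1 = a2 NOR a3
t2 = t1 NOR a2 = (a2 NOR a3) NOR a2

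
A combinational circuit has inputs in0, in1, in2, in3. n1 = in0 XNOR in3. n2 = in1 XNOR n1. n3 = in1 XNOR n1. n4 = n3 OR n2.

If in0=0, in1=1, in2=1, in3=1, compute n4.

n1 = 0 XNOR 1 = 0
n2 = 1 XNOR 0 = 0
n3 = 1 XNOR 0 = 0
n4 = 0 OR 0 = 0

0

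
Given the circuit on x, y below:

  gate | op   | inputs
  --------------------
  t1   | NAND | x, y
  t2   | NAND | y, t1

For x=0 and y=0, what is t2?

t1 = 0 NAND 0 = 1
t2 = 0 NAND 1 = 1

1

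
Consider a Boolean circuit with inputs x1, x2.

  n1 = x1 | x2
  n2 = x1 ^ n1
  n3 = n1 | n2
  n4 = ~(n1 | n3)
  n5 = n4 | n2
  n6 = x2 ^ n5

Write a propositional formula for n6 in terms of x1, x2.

n1 = x1 | x2
n2 = x1 ^ n1 = x1 ^ (x1 | x2)
n3 = n1 | n2 = (x1 | x2) | (x1 ^ (x1 | x2))
n4 = ~(n1 | n3) = ~((x1 | x2) | ((x1 | x2) | (x1 ^ (x1 | x2))))
n5 = n4 | n2 = (~((x1 | x2) | ((x1 | x2) | (x1 ^ (x1 | x2))))) | (x1 ^ (x1 | x2))
n6 = x2 ^ n5 = x2 ^ ((~((x1 | x2) | ((x1 | x2) | (x1 ^ (x1 | x2))))) | (x1 ^ (x1 | x2)))

x2 ^ ((~((x1 | x2) | ((x1 | x2) | (x1 ^ (x1 | x2))))) | (x1 ^ (x1 | x2)))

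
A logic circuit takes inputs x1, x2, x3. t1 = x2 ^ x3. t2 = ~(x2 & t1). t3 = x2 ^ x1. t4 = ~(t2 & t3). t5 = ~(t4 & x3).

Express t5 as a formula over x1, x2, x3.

t1 = x2 ^ x3
t2 = ~(x2 & t1) = ~(x2 & (x2 ^ x3))
t3 = x2 ^ x1
t4 = ~(t2 & t3) = ~((~(x2 & (x2 ^ x3))) & (x2 ^ x1))
t5 = ~(t4 & x3) = ~((~((~(x2 & (x2 ^ x3))) & (x2 ^ x1))) & x3)

~((~((~(x2 & (x2 ^ x3))) & (x2 ^ x1))) & x3)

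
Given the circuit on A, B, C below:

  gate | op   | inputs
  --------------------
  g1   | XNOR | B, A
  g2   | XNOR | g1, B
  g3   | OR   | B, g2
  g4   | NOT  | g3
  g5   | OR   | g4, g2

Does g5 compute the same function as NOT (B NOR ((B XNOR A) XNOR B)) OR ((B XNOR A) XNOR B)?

g1 = B XNOR A
g2 = g1 XNOR B = (B XNOR A) XNOR B
g3 = B OR g2 = B OR ((B XNOR A) XNOR B)
g4 = NOT g3 = NOT (B OR ((B XNOR A) XNOR B))
g5 = g4 OR g2 = NOT (B OR ((B XNOR A) XNOR B)) OR ((B XNOR A) XNOR B)
At A=0, B=0, C=0: circuit gives 1, formula gives 0.

No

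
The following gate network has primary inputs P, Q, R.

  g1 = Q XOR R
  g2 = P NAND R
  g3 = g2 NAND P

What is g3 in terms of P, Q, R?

g2 = P NAND R
g3 = g2 NAND P = (P NAND R) NAND P

(P NAND R) NAND P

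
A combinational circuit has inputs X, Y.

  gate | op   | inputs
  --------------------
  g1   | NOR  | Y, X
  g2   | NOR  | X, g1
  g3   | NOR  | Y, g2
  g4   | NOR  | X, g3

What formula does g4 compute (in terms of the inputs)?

g1 = Y NOR X
g2 = X NOR g1 = X NOR (Y NOR X)
g3 = Y NOR g2 = Y NOR (X NOR (Y NOR X))
g4 = X NOR g3 = X NOR (Y NOR (X NOR (Y NOR X)))

X NOR (Y NOR (X NOR (Y NOR X)))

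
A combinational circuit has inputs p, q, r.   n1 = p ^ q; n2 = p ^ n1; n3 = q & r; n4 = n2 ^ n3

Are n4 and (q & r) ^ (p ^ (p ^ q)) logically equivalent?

Yes

n1 = p ^ q
n2 = p ^ n1 = p ^ (p ^ q)
n3 = q & r
n4 = n2 ^ n3 = (p ^ (p ^ q)) ^ (q & r)
At p=0, q=0, r=0: circuit gives 0, formula gives 0.
At p=0, q=1, r=0: circuit gives 1, formula gives 1.
Agrees on all 8 inputs.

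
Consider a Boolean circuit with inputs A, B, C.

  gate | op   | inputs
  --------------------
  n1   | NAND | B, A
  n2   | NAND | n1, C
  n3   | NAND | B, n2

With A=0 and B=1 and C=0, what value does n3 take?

0

n1 = 1 NAND 0 = 1
n2 = 1 NAND 0 = 1
n3 = 1 NAND 1 = 0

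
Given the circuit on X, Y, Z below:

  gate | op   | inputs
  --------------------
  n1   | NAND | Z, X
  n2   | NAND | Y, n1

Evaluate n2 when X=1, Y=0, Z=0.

n1 = 0 NAND 1 = 1
n2 = 0 NAND 1 = 1

1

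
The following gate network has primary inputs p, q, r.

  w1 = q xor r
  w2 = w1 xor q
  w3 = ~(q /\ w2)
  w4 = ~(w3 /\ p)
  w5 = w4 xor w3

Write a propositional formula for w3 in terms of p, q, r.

~(q /\ ((q xor r) xor q))

w1 = q xor r
w2 = w1 xor q = (q xor r) xor q
w3 = ~(q /\ w2) = ~(q /\ ((q xor r) xor q))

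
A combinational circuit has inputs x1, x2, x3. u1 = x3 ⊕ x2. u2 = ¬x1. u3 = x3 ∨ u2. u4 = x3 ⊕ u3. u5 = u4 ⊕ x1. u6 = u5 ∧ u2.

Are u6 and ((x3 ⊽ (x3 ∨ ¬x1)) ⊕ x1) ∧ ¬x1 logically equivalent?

No

u2 = ¬x1
u3 = x3 ∨ u2 = x3 ∨ ¬x1
u4 = x3 ⊕ u3 = x3 ⊕ (x3 ∨ ¬x1)
u5 = u4 ⊕ x1 = (x3 ⊕ (x3 ∨ ¬x1)) ⊕ x1
u6 = u5 ∧ u2 = ((x3 ⊕ (x3 ∨ ¬x1)) ⊕ x1) ∧ ¬x1
At x1=0, x2=0, x3=0: circuit gives 1, formula gives 0.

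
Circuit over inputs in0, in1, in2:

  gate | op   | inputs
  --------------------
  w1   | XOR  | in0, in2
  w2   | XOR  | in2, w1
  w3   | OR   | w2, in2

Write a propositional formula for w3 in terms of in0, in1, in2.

w1 = in0 XOR in2
w2 = in2 XOR w1 = in2 XOR (in0 XOR in2)
w3 = w2 OR in2 = (in2 XOR (in0 XOR in2)) OR in2

(in2 XOR (in0 XOR in2)) OR in2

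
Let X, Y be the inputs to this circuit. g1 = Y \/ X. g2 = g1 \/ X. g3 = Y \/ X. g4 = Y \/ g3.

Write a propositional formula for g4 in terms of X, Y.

g3 = Y \/ X
g4 = Y \/ g3 = Y \/ (Y \/ X)

Y \/ (Y \/ X)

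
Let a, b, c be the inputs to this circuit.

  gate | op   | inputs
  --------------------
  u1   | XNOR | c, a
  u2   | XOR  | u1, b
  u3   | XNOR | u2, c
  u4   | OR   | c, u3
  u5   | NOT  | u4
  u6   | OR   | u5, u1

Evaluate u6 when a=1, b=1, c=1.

1

u1 = 1 XNOR 1 = 1
u2 = 1 XOR 1 = 0
u3 = 0 XNOR 1 = 0
u4 = 1 OR 0 = 1
u5 = NOT 1 = 0
u6 = 0 OR 1 = 1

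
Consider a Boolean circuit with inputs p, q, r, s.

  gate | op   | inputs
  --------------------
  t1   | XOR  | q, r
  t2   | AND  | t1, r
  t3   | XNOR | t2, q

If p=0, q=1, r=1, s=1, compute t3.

t1 = 1 XOR 1 = 0
t2 = 0 AND 1 = 0
t3 = 0 XNOR 1 = 0

0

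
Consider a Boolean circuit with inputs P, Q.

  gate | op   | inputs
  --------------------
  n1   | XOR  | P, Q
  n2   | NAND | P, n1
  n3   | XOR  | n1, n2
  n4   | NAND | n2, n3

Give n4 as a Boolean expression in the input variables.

(P NAND (P XOR Q)) NAND ((P XOR Q) XOR (P NAND (P XOR Q)))

n1 = P XOR Q
n2 = P NAND n1 = P NAND (P XOR Q)
n3 = n1 XOR n2 = (P XOR Q) XOR (P NAND (P XOR Q))
n4 = n2 NAND n3 = (P NAND (P XOR Q)) NAND ((P XOR Q) XOR (P NAND (P XOR Q)))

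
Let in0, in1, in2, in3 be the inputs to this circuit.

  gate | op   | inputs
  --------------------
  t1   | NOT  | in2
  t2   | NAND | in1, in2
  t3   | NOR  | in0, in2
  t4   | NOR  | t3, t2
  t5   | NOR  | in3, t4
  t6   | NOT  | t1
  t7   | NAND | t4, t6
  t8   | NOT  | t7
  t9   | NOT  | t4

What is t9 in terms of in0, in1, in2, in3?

NOT ((in0 NOR in2) NOR (in1 NAND in2))

t2 = in1 NAND in2
t3 = in0 NOR in2
t4 = t3 NOR t2 = (in0 NOR in2) NOR (in1 NAND in2)
t9 = NOT t4 = NOT ((in0 NOR in2) NOR (in1 NAND in2))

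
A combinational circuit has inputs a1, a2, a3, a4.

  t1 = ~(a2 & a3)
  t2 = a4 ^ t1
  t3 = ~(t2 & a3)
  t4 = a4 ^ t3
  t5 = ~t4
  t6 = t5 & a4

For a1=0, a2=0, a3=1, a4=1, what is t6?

t1 = ~(0 & 1) = 1
t2 = 1 ^ 1 = 0
t3 = ~(0 & 1) = 1
t4 = 1 ^ 1 = 0
t5 = ~0 = 1
t6 = 1 & 1 = 1

1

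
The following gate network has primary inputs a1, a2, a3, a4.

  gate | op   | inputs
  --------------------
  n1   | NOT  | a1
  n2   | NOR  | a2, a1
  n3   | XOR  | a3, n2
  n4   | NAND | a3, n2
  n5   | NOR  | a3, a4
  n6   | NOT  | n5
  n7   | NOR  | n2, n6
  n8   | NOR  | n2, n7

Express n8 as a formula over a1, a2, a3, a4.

(a2 NOR a1) NOR ((a2 NOR a1) NOR NOT (a3 NOR a4))

n2 = a2 NOR a1
n5 = a3 NOR a4
n6 = NOT n5 = NOT (a3 NOR a4)
n7 = n2 NOR n6 = (a2 NOR a1) NOR NOT (a3 NOR a4)
n8 = n2 NOR n7 = (a2 NOR a1) NOR ((a2 NOR a1) NOR NOT (a3 NOR a4))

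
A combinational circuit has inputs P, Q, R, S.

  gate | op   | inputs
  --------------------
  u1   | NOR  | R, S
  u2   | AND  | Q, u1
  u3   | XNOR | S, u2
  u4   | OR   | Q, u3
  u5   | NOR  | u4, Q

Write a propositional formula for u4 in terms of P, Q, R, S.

Q OR (S XNOR (Q AND (R NOR S)))

u1 = R NOR S
u2 = Q AND u1 = Q AND (R NOR S)
u3 = S XNOR u2 = S XNOR (Q AND (R NOR S))
u4 = Q OR u3 = Q OR (S XNOR (Q AND (R NOR S)))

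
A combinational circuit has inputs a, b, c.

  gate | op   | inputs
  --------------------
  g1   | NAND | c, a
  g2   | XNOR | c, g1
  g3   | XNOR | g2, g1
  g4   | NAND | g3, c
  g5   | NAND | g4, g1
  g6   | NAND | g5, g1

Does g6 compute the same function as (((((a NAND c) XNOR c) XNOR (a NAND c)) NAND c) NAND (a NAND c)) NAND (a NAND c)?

Yes

g1 = c NAND a
g2 = c XNOR g1 = c XNOR (c NAND a)
g3 = g2 XNOR g1 = (c XNOR (c NAND a)) XNOR (c NAND a)
g4 = g3 NAND c = ((c XNOR (c NAND a)) XNOR (c NAND a)) NAND c
g5 = g4 NAND g1 = (((c XNOR (c NAND a)) XNOR (c NAND a)) NAND c) NAND (c NAND a)
g6 = g5 NAND g1 = ((((c XNOR (c NAND a)) XNOR (c NAND a)) NAND c) NAND (c NAND a)) NAND (c NAND a)
At a=0, b=0, c=1: circuit gives 0, formula gives 0.
At a=0, b=0, c=0: circuit gives 1, formula gives 1.
Agrees on all 8 inputs.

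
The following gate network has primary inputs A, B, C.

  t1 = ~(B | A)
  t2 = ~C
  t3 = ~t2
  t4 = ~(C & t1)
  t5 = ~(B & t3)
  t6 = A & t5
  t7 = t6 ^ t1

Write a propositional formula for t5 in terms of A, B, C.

~(B & ~~C)

t2 = ~C
t3 = ~t2 = ~~C
t5 = ~(B & t3) = ~(B & ~~C)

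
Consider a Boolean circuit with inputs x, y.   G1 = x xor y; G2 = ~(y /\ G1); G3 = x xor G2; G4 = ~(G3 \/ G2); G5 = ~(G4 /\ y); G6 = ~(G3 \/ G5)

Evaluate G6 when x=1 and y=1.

G1 = 1 xor 1 = 0
G2 = ~(1 /\ 0) = 1
G3 = 1 xor 1 = 0
G4 = ~(0 \/ 1) = 0
G5 = ~(0 /\ 1) = 1
G6 = ~(0 \/ 1) = 0

0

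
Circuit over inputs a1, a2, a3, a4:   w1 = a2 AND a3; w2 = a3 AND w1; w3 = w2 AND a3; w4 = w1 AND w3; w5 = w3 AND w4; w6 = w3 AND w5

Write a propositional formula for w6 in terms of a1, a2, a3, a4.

((a3 AND (a2 AND a3)) AND a3) AND (((a3 AND (a2 AND a3)) AND a3) AND ((a2 AND a3) AND ((a3 AND (a2 AND a3)) AND a3)))

w1 = a2 AND a3
w2 = a3 AND w1 = a3 AND (a2 AND a3)
w3 = w2 AND a3 = (a3 AND (a2 AND a3)) AND a3
w4 = w1 AND w3 = (a2 AND a3) AND ((a3 AND (a2 AND a3)) AND a3)
w5 = w3 AND w4 = ((a3 AND (a2 AND a3)) AND a3) AND ((a2 AND a3) AND ((a3 AND (a2 AND a3)) AND a3))
w6 = w3 AND w5 = ((a3 AND (a2 AND a3)) AND a3) AND (((a3 AND (a2 AND a3)) AND a3) AND ((a2 AND a3) AND ((a3 AND (a2 AND a3)) AND a3)))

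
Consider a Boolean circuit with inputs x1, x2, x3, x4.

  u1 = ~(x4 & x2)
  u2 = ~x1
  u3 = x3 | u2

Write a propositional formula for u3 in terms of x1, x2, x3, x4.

x3 | ~x1

u2 = ~x1
u3 = x3 | u2 = x3 | ~x1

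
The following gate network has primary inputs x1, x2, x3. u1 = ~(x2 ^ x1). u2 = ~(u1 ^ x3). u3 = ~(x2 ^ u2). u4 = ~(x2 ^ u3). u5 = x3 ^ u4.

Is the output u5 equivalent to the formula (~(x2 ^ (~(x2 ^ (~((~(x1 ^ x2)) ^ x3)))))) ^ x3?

Yes

u1 = ~(x2 ^ x1)
u2 = ~(u1 ^ x3) = ~((~(x2 ^ x1)) ^ x3)
u3 = ~(x2 ^ u2) = ~(x2 ^ (~((~(x2 ^ x1)) ^ x3)))
u4 = ~(x2 ^ u3) = ~(x2 ^ (~(x2 ^ (~((~(x2 ^ x1)) ^ x3)))))
u5 = x3 ^ u4 = x3 ^ (~(x2 ^ (~(x2 ^ (~((~(x2 ^ x1)) ^ x3))))))
At x1=0, x2=0, x3=0: circuit gives 0, formula gives 0.
At x1=0, x2=1, x3=0: circuit gives 1, formula gives 1.
Agrees on all 8 inputs.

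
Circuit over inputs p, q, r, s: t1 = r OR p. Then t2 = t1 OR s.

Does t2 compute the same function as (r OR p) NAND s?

No

t1 = r OR p
t2 = t1 OR s = (r OR p) OR s
At p=0, q=0, r=0, s=0: circuit gives 0, formula gives 1.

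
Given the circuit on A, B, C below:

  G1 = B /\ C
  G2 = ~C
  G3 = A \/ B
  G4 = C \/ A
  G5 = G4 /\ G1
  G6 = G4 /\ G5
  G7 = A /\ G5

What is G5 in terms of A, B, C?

(C \/ A) /\ (B /\ C)

G1 = B /\ C
G4 = C \/ A
G5 = G4 /\ G1 = (C \/ A) /\ (B /\ C)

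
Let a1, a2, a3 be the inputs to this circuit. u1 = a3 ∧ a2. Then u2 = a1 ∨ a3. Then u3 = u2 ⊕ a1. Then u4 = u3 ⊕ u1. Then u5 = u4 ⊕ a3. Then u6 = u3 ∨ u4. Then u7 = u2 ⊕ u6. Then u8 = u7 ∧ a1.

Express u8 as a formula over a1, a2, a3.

((a1 ∨ a3) ⊕ (((a1 ∨ a3) ⊕ a1) ∨ (((a1 ∨ a3) ⊕ a1) ⊕ (a3 ∧ a2)))) ∧ a1

u1 = a3 ∧ a2
u2 = a1 ∨ a3
u3 = u2 ⊕ a1 = (a1 ∨ a3) ⊕ a1
u4 = u3 ⊕ u1 = ((a1 ∨ a3) ⊕ a1) ⊕ (a3 ∧ a2)
u6 = u3 ∨ u4 = ((a1 ∨ a3) ⊕ a1) ∨ (((a1 ∨ a3) ⊕ a1) ⊕ (a3 ∧ a2))
u7 = u2 ⊕ u6 = (a1 ∨ a3) ⊕ (((a1 ∨ a3) ⊕ a1) ∨ (((a1 ∨ a3) ⊕ a1) ⊕ (a3 ∧ a2)))
u8 = u7 ∧ a1 = ((a1 ∨ a3) ⊕ (((a1 ∨ a3) ⊕ a1) ∨ (((a1 ∨ a3) ⊕ a1) ⊕ (a3 ∧ a2)))) ∧ a1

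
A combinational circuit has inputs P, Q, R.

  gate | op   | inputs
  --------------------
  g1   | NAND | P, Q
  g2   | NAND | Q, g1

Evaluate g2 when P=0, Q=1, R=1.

0

g1 = 0 NAND 1 = 1
g2 = 1 NAND 1 = 0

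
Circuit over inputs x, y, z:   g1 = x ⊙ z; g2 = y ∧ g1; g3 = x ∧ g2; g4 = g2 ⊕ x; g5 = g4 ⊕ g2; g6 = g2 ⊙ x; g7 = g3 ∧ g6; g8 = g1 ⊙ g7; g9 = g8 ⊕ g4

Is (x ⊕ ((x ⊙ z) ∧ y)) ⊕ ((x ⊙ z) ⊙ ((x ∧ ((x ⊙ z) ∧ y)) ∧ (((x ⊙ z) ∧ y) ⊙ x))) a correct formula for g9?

g1 = x ⊙ z
g2 = y ∧ g1 = y ∧ (x ⊙ z)
g3 = x ∧ g2 = x ∧ (y ∧ (x ⊙ z))
g4 = g2 ⊕ x = (y ∧ (x ⊙ z)) ⊕ x
g6 = g2 ⊙ x = (y ∧ (x ⊙ z)) ⊙ x
g7 = g3 ∧ g6 = (x ∧ (y ∧ (x ⊙ z))) ∧ ((y ∧ (x ⊙ z)) ⊙ x)
g8 = g1 ⊙ g7 = (x ⊙ z) ⊙ ((x ∧ (y ∧ (x ⊙ z))) ∧ ((y ∧ (x ⊙ z)) ⊙ x))
g9 = g8 ⊕ g4 = ((x ⊙ z) ⊙ ((x ∧ (y ∧ (x ⊙ z))) ∧ ((y ∧ (x ⊙ z)) ⊙ x))) ⊕ ((y ∧ (x ⊙ z)) ⊕ x)
At x=0, y=0, z=0: circuit gives 0, formula gives 0.
At x=0, y=0, z=1: circuit gives 1, formula gives 1.
Agrees on all 8 inputs.

Yes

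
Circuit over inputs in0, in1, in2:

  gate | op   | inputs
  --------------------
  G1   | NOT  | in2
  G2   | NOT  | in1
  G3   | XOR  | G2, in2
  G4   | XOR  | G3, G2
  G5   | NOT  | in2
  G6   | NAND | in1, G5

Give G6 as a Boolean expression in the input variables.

in1 NAND NOT in2

G5 = NOT in2
G6 = in1 NAND G5 = in1 NAND NOT in2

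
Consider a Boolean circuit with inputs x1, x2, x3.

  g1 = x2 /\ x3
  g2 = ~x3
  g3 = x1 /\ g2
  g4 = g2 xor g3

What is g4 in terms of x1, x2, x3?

g2 = ~x3
g3 = x1 /\ g2 = x1 /\ ~x3
g4 = g2 xor g3 = ~x3 xor (x1 /\ ~x3)

~x3 xor (x1 /\ ~x3)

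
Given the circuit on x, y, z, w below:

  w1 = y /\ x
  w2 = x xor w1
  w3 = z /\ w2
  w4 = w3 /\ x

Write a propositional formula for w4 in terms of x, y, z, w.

w1 = y /\ x
w2 = x xor w1 = x xor (y /\ x)
w3 = z /\ w2 = z /\ (x xor (y /\ x))
w4 = w3 /\ x = (z /\ (x xor (y /\ x))) /\ x

(z /\ (x xor (y /\ x))) /\ x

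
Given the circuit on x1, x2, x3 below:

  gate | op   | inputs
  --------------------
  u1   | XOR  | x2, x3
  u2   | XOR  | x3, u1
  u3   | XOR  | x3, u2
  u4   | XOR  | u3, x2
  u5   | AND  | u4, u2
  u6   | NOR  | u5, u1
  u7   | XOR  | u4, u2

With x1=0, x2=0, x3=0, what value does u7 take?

0

u1 = 0 XOR 0 = 0
u2 = 0 XOR 0 = 0
u3 = 0 XOR 0 = 0
u4 = 0 XOR 0 = 0
u7 = 0 XOR 0 = 0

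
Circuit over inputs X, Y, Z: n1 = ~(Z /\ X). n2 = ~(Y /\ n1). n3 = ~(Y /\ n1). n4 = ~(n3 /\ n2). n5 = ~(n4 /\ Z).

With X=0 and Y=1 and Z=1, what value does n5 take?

n1 = ~(1 /\ 0) = 1
n2 = ~(1 /\ 1) = 0
n3 = ~(1 /\ 1) = 0
n4 = ~(0 /\ 0) = 1
n5 = ~(1 /\ 1) = 0

0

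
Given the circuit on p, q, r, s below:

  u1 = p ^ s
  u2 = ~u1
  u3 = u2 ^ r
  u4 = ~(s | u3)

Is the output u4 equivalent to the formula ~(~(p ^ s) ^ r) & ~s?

u1 = p ^ s
u2 = ~u1 = ~(p ^ s)
u3 = u2 ^ r = ~(p ^ s) ^ r
u4 = ~(s | u3) = ~(s | (~(p ^ s) ^ r))
At p=0, q=0, r=0, s=0: circuit gives 0, formula gives 0.
At p=0, q=0, r=1, s=0: circuit gives 1, formula gives 1.
Agrees on all 16 inputs.

Yes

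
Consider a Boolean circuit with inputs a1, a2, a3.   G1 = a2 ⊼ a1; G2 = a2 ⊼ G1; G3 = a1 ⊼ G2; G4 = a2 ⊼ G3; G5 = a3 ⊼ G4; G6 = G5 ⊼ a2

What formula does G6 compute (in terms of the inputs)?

G1 = a2 ⊼ a1
G2 = a2 ⊼ G1 = a2 ⊼ (a2 ⊼ a1)
G3 = a1 ⊼ G2 = a1 ⊼ (a2 ⊼ (a2 ⊼ a1))
G4 = a2 ⊼ G3 = a2 ⊼ (a1 ⊼ (a2 ⊼ (a2 ⊼ a1)))
G5 = a3 ⊼ G4 = a3 ⊼ (a2 ⊼ (a1 ⊼ (a2 ⊼ (a2 ⊼ a1))))
G6 = G5 ⊼ a2 = (a3 ⊼ (a2 ⊼ (a1 ⊼ (a2 ⊼ (a2 ⊼ a1))))) ⊼ a2

(a3 ⊼ (a2 ⊼ (a1 ⊼ (a2 ⊼ (a2 ⊼ a1))))) ⊼ a2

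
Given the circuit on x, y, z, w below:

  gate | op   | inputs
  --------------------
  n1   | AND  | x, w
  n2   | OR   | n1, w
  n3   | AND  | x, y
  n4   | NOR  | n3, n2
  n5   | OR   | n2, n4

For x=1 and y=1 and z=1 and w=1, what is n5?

n1 = 1 AND 1 = 1
n2 = 1 OR 1 = 1
n3 = 1 AND 1 = 1
n4 = 1 NOR 1 = 0
n5 = 1 OR 0 = 1

1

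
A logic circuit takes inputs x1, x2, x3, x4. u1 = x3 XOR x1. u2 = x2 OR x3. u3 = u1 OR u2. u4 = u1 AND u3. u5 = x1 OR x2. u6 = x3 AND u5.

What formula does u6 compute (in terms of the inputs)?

x3 AND (x1 OR x2)

u5 = x1 OR x2
u6 = x3 AND u5 = x3 AND (x1 OR x2)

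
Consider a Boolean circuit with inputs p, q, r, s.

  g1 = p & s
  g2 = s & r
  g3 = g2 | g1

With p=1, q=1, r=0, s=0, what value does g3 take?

0

g1 = 1 & 0 = 0
g2 = 0 & 0 = 0
g3 = 0 | 0 = 0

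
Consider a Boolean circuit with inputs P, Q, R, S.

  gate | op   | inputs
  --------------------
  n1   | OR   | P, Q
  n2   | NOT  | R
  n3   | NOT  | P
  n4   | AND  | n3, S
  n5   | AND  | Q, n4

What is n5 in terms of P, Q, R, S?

Q AND (NOT P AND S)

n3 = NOT P
n4 = n3 AND S = NOT P AND S
n5 = Q AND n4 = Q AND (NOT P AND S)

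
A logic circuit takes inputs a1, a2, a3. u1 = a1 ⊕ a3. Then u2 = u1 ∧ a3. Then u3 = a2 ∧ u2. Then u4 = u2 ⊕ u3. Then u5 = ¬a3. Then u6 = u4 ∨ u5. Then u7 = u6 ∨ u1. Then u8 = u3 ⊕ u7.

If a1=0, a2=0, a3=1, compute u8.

u1 = 0 ⊕ 1 = 1
u2 = 1 ∧ 1 = 1
u3 = 0 ∧ 1 = 0
u4 = 1 ⊕ 0 = 1
u5 = ¬1 = 0
u6 = 1 ∨ 0 = 1
u7 = 1 ∨ 1 = 1
u8 = 0 ⊕ 1 = 1

1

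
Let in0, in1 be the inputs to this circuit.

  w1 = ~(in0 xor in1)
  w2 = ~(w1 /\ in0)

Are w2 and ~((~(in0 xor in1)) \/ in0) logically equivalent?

w1 = ~(in0 xor in1)
w2 = ~(w1 /\ in0) = ~((~(in0 xor in1)) /\ in0)
At in0=0, in1=0: circuit gives 1, formula gives 0.

No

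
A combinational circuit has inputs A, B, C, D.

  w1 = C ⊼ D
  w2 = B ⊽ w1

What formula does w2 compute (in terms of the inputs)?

w1 = C ⊼ D
w2 = B ⊽ w1 = B ⊽ (C ⊼ D)

B ⊽ (C ⊼ D)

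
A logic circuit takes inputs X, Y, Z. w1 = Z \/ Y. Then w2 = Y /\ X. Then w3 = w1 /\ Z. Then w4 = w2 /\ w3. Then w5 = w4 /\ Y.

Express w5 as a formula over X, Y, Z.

w1 = Z \/ Y
w2 = Y /\ X
w3 = w1 /\ Z = (Z \/ Y) /\ Z
w4 = w2 /\ w3 = (Y /\ X) /\ ((Z \/ Y) /\ Z)
w5 = w4 /\ Y = ((Y /\ X) /\ ((Z \/ Y) /\ Z)) /\ Y

((Y /\ X) /\ ((Z \/ Y) /\ Z)) /\ Y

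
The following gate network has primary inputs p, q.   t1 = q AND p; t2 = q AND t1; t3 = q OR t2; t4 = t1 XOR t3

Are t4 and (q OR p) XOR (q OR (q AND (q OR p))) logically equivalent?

t1 = q AND p
t2 = q AND t1 = q AND (q AND p)
t3 = q OR t2 = q OR (q AND (q AND p))
t4 = t1 XOR t3 = (q AND p) XOR (q OR (q AND (q AND p)))
At p=0, q=1: circuit gives 1, formula gives 0.

No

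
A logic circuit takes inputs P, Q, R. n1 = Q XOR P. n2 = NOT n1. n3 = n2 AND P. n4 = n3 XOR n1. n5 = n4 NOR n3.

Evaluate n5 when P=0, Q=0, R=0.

n1 = 0 XOR 0 = 0
n2 = NOT 0 = 1
n3 = 1 AND 0 = 0
n4 = 0 XOR 0 = 0
n5 = 0 NOR 0 = 1

1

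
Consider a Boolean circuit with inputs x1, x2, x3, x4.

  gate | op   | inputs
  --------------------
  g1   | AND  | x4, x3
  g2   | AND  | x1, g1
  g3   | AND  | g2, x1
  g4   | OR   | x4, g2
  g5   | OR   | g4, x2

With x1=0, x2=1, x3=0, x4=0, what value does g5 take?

g1 = 0 AND 0 = 0
g2 = 0 AND 0 = 0
g4 = 0 OR 0 = 0
g5 = 0 OR 1 = 1

1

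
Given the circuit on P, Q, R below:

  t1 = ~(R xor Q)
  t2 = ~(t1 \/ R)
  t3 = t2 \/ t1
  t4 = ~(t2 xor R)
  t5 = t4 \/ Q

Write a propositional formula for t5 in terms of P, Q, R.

(~((~((~(R xor Q)) \/ R)) xor R)) \/ Q

t1 = ~(R xor Q)
t2 = ~(t1 \/ R) = ~((~(R xor Q)) \/ R)
t4 = ~(t2 xor R) = ~((~((~(R xor Q)) \/ R)) xor R)
t5 = t4 \/ Q = (~((~((~(R xor Q)) \/ R)) xor R)) \/ Q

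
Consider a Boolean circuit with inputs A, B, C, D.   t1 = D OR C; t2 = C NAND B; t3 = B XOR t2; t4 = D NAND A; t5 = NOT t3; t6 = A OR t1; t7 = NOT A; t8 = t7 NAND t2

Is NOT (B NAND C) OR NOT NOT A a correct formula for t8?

Yes

t2 = C NAND B
t7 = NOT A
t8 = t7 NAND t2 = NOT A NAND (C NAND B)
At A=0, B=0, C=0, D=0: circuit gives 0, formula gives 0.
At A=0, B=1, C=1, D=0: circuit gives 1, formula gives 1.
Agrees on all 16 inputs.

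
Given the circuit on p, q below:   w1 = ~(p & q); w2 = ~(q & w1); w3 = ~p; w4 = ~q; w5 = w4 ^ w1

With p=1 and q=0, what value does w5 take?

0

w1 = ~(1 & 0) = 1
w4 = ~0 = 1
w5 = 1 ^ 1 = 0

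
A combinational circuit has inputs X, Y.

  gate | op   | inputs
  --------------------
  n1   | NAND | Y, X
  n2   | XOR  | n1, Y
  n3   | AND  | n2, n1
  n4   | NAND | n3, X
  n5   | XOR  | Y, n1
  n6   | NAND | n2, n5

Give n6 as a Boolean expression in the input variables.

n1 = Y NAND X
n2 = n1 XOR Y = (Y NAND X) XOR Y
n5 = Y XOR n1 = Y XOR (Y NAND X)
n6 = n2 NAND n5 = ((Y NAND X) XOR Y) NAND (Y XOR (Y NAND X))

((Y NAND X) XOR Y) NAND (Y XOR (Y NAND X))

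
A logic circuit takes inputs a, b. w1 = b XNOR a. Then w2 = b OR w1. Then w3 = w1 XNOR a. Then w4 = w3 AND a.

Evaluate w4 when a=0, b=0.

w1 = 0 XNOR 0 = 1
w3 = 1 XNOR 0 = 0
w4 = 0 AND 0 = 0

0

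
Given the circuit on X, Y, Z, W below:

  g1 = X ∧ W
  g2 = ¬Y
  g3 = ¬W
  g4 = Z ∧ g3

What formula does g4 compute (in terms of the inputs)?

Z ∧ ¬W

g3 = ¬W
g4 = Z ∧ g3 = Z ∧ ¬W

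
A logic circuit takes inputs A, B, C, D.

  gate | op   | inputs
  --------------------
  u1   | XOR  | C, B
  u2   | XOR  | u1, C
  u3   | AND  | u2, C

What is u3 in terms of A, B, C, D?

((C XOR B) XOR C) AND C

u1 = C XOR B
u2 = u1 XOR C = (C XOR B) XOR C
u3 = u2 AND C = ((C XOR B) XOR C) AND C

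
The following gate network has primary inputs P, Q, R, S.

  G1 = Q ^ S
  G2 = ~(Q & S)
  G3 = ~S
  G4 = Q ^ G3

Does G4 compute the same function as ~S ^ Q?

Yes

G3 = ~S
G4 = Q ^ G3 = Q ^ ~S
At P=0, Q=0, R=0, S=1: circuit gives 0, formula gives 0.
At P=0, Q=0, R=0, S=0: circuit gives 1, formula gives 1.
Agrees on all 16 inputs.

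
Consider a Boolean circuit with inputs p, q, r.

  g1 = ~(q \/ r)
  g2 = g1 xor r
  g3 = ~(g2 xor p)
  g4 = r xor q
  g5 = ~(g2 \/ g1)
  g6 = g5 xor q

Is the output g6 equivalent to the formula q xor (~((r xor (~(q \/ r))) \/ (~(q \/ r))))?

g1 = ~(q \/ r)
g2 = g1 xor r = (~(q \/ r)) xor r
g5 = ~(g2 \/ g1) = ~(((~(q \/ r)) xor r) \/ (~(q \/ r)))
g6 = g5 xor q = (~(((~(q \/ r)) xor r) \/ (~(q \/ r)))) xor q
At p=0, q=0, r=0: circuit gives 0, formula gives 0.
At p=0, q=1, r=1: circuit gives 1, formula gives 1.
Agrees on all 8 inputs.

Yes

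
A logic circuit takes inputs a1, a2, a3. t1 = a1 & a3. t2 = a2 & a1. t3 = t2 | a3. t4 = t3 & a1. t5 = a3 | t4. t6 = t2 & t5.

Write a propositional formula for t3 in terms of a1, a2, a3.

(a2 & a1) | a3

t2 = a2 & a1
t3 = t2 | a3 = (a2 & a1) | a3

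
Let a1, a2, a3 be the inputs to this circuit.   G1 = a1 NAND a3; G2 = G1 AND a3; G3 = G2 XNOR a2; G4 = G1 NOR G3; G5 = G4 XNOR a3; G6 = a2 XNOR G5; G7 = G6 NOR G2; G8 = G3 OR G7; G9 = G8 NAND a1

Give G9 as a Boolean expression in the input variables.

((((a1 NAND a3) AND a3) XNOR a2) OR ((a2 XNOR (((a1 NAND a3) NOR (((a1 NAND a3) AND a3) XNOR a2)) XNOR a3)) NOR ((a1 NAND a3) AND a3))) NAND a1

G1 = a1 NAND a3
G2 = G1 AND a3 = (a1 NAND a3) AND a3
G3 = G2 XNOR a2 = ((a1 NAND a3) AND a3) XNOR a2
G4 = G1 NOR G3 = (a1 NAND a3) NOR (((a1 NAND a3) AND a3) XNOR a2)
G5 = G4 XNOR a3 = ((a1 NAND a3) NOR (((a1 NAND a3) AND a3) XNOR a2)) XNOR a3
G6 = a2 XNOR G5 = a2 XNOR (((a1 NAND a3) NOR (((a1 NAND a3) AND a3) XNOR a2)) XNOR a3)
G7 = G6 NOR G2 = (a2 XNOR (((a1 NAND a3) NOR (((a1 NAND a3) AND a3) XNOR a2)) XNOR a3)) NOR ((a1 NAND a3) AND a3)
G8 = G3 OR G7 = (((a1 NAND a3) AND a3) XNOR a2) OR ((a2 XNOR (((a1 NAND a3) NOR (((a1 NAND a3) AND a3) XNOR a2)) XNOR a3)) NOR ((a1 NAND a3) AND a3))
G9 = G8 NAND a1 = ((((a1 NAND a3) AND a3) XNOR a2) OR ((a2 XNOR (((a1 NAND a3) NOR (((a1 NAND a3) AND a3) XNOR a2)) XNOR a3)) NOR ((a1 NAND a3) AND a3))) NAND a1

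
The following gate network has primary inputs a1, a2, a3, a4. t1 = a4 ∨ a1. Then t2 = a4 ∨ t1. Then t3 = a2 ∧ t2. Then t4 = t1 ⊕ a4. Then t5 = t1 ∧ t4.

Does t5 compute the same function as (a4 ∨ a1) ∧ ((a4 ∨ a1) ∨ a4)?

No

t1 = a4 ∨ a1
t4 = t1 ⊕ a4 = (a4 ∨ a1) ⊕ a4
t5 = t1 ∧ t4 = (a4 ∨ a1) ∧ ((a4 ∨ a1) ⊕ a4)
At a1=0, a2=0, a3=0, a4=1: circuit gives 0, formula gives 1.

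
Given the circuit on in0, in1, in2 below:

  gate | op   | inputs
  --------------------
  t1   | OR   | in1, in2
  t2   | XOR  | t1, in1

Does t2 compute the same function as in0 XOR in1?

No

t1 = in1 OR in2
t2 = t1 XOR in1 = (in1 OR in2) XOR in1
At in0=0, in1=0, in2=1: circuit gives 1, formula gives 0.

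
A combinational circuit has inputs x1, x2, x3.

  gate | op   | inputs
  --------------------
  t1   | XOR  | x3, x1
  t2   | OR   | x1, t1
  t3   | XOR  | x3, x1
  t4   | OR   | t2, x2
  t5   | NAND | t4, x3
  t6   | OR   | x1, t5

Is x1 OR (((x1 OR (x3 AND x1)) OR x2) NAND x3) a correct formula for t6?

t1 = x3 XOR x1
t2 = x1 OR t1 = x1 OR (x3 XOR x1)
t4 = t2 OR x2 = (x1 OR (x3 XOR x1)) OR x2
t5 = t4 NAND x3 = ((x1 OR (x3 XOR x1)) OR x2) NAND x3
t6 = x1 OR t5 = x1 OR (((x1 OR (x3 XOR x1)) OR x2) NAND x3)
At x1=0, x2=0, x3=1: circuit gives 0, formula gives 1.

No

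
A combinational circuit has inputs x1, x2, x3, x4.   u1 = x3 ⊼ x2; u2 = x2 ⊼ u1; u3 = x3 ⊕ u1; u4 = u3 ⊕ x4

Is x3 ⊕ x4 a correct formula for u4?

u1 = x3 ⊼ x2
u3 = x3 ⊕ u1 = x3 ⊕ (x3 ⊼ x2)
u4 = u3 ⊕ x4 = (x3 ⊕ (x3 ⊼ x2)) ⊕ x4
At x1=0, x2=0, x3=0, x4=0: circuit gives 1, formula gives 0.

No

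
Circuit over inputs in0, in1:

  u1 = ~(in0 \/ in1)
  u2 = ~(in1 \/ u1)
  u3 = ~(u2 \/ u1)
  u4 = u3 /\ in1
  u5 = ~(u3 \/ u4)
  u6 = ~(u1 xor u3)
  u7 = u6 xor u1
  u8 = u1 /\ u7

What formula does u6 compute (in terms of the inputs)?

~((~(in0 \/ in1)) xor (~((~(in1 \/ (~(in0 \/ in1)))) \/ (~(in0 \/ in1)))))

u1 = ~(in0 \/ in1)
u2 = ~(in1 \/ u1) = ~(in1 \/ (~(in0 \/ in1)))
u3 = ~(u2 \/ u1) = ~((~(in1 \/ (~(in0 \/ in1)))) \/ (~(in0 \/ in1)))
u6 = ~(u1 xor u3) = ~((~(in0 \/ in1)) xor (~((~(in1 \/ (~(in0 \/ in1)))) \/ (~(in0 \/ in1)))))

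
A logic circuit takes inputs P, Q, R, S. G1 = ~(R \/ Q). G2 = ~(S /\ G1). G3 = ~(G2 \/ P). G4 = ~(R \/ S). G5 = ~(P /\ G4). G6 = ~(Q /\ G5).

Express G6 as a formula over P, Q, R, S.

G4 = ~(R \/ S)
G5 = ~(P /\ G4) = ~(P /\ (~(R \/ S)))
G6 = ~(Q /\ G5) = ~(Q /\ (~(P /\ (~(R \/ S)))))

~(Q /\ (~(P /\ (~(R \/ S)))))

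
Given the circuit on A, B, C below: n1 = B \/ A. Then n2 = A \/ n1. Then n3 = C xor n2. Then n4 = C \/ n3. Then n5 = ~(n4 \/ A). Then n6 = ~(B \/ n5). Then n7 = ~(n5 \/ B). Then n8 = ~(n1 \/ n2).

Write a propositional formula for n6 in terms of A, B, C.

~(B \/ (~((C \/ (C xor (A \/ (B \/ A)))) \/ A)))

n1 = B \/ A
n2 = A \/ n1 = A \/ (B \/ A)
n3 = C xor n2 = C xor (A \/ (B \/ A))
n4 = C \/ n3 = C \/ (C xor (A \/ (B \/ A)))
n5 = ~(n4 \/ A) = ~((C \/ (C xor (A \/ (B \/ A)))) \/ A)
n6 = ~(B \/ n5) = ~(B \/ (~((C \/ (C xor (A \/ (B \/ A)))) \/ A)))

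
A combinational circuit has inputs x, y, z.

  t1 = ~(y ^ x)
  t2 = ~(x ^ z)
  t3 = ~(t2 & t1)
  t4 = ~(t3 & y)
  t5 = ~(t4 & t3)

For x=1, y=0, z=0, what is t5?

t1 = ~(0 ^ 1) = 0
t2 = ~(1 ^ 0) = 0
t3 = ~(0 & 0) = 1
t4 = ~(1 & 0) = 1
t5 = ~(1 & 1) = 0

0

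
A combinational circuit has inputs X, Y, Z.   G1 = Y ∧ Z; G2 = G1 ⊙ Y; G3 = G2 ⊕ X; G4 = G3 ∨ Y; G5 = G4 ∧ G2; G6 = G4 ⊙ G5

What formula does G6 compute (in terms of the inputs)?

((((Y ∧ Z) ⊙ Y) ⊕ X) ∨ Y) ⊙ (((((Y ∧ Z) ⊙ Y) ⊕ X) ∨ Y) ∧ ((Y ∧ Z) ⊙ Y))

G1 = Y ∧ Z
G2 = G1 ⊙ Y = (Y ∧ Z) ⊙ Y
G3 = G2 ⊕ X = ((Y ∧ Z) ⊙ Y) ⊕ X
G4 = G3 ∨ Y = (((Y ∧ Z) ⊙ Y) ⊕ X) ∨ Y
G5 = G4 ∧ G2 = ((((Y ∧ Z) ⊙ Y) ⊕ X) ∨ Y) ∧ ((Y ∧ Z) ⊙ Y)
G6 = G4 ⊙ G5 = ((((Y ∧ Z) ⊙ Y) ⊕ X) ∨ Y) ⊙ (((((Y ∧ Z) ⊙ Y) ⊕ X) ∨ Y) ∧ ((Y ∧ Z) ⊙ Y))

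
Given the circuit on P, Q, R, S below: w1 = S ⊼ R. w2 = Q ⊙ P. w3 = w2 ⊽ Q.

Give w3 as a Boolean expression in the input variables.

w2 = Q ⊙ P
w3 = w2 ⊽ Q = (Q ⊙ P) ⊽ Q

(Q ⊙ P) ⊽ Q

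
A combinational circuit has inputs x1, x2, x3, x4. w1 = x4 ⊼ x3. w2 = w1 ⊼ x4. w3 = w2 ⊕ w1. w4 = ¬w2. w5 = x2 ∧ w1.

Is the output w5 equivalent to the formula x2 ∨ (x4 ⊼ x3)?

w1 = x4 ⊼ x3
w5 = x2 ∧ w1 = x2 ∧ (x4 ⊼ x3)
At x1=0, x2=0, x3=0, x4=0: circuit gives 0, formula gives 1.

No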